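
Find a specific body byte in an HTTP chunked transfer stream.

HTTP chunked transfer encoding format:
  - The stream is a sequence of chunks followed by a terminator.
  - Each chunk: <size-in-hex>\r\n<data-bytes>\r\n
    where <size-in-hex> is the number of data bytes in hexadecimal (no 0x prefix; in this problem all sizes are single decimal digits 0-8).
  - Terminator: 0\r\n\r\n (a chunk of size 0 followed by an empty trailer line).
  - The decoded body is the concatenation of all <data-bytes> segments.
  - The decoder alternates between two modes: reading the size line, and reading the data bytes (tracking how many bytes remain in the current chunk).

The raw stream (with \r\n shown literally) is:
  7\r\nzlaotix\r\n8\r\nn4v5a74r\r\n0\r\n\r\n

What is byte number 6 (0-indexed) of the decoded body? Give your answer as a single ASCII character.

Answer: x

Derivation:
Chunk 1: stream[0..1]='7' size=0x7=7, data at stream[3..10]='zlaotix' -> body[0..7], body so far='zlaotix'
Chunk 2: stream[12..13]='8' size=0x8=8, data at stream[15..23]='n4v5a74r' -> body[7..15], body so far='zlaotixn4v5a74r'
Chunk 3: stream[25..26]='0' size=0 (terminator). Final body='zlaotixn4v5a74r' (15 bytes)
Body byte 6 = 'x'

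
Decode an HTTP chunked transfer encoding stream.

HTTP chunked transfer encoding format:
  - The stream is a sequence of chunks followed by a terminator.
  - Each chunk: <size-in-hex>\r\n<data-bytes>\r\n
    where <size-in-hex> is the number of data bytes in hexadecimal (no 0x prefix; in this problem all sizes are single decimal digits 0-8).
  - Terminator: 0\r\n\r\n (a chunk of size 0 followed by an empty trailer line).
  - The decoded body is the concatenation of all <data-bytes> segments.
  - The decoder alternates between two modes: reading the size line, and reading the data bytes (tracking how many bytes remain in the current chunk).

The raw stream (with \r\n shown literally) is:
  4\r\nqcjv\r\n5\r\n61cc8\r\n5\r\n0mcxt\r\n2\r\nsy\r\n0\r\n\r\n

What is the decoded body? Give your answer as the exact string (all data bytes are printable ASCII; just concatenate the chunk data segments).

Chunk 1: stream[0..1]='4' size=0x4=4, data at stream[3..7]='qcjv' -> body[0..4], body so far='qcjv'
Chunk 2: stream[9..10]='5' size=0x5=5, data at stream[12..17]='61cc8' -> body[4..9], body so far='qcjv61cc8'
Chunk 3: stream[19..20]='5' size=0x5=5, data at stream[22..27]='0mcxt' -> body[9..14], body so far='qcjv61cc80mcxt'
Chunk 4: stream[29..30]='2' size=0x2=2, data at stream[32..34]='sy' -> body[14..16], body so far='qcjv61cc80mcxtsy'
Chunk 5: stream[36..37]='0' size=0 (terminator). Final body='qcjv61cc80mcxtsy' (16 bytes)

Answer: qcjv61cc80mcxtsy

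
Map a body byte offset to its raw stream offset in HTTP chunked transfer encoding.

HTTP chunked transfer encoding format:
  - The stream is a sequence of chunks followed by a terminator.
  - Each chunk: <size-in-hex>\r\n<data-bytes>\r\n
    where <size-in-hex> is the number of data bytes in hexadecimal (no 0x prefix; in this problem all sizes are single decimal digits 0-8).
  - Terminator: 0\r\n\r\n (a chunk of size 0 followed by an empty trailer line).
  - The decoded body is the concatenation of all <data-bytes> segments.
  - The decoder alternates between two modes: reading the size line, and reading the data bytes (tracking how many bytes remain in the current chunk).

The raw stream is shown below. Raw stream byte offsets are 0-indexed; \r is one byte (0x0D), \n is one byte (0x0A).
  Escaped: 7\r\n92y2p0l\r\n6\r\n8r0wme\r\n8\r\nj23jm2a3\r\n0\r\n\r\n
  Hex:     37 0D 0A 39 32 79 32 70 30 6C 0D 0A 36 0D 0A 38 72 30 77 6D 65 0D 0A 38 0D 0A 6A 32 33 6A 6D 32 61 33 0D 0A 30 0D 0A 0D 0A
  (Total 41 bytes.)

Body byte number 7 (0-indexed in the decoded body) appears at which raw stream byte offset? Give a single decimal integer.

Chunk 1: stream[0..1]='7' size=0x7=7, data at stream[3..10]='92y2p0l' -> body[0..7], body so far='92y2p0l'
Chunk 2: stream[12..13]='6' size=0x6=6, data at stream[15..21]='8r0wme' -> body[7..13], body so far='92y2p0l8r0wme'
Chunk 3: stream[23..24]='8' size=0x8=8, data at stream[26..34]='j23jm2a3' -> body[13..21], body so far='92y2p0l8r0wmej23jm2a3'
Chunk 4: stream[36..37]='0' size=0 (terminator). Final body='92y2p0l8r0wmej23jm2a3' (21 bytes)
Body byte 7 at stream offset 15

Answer: 15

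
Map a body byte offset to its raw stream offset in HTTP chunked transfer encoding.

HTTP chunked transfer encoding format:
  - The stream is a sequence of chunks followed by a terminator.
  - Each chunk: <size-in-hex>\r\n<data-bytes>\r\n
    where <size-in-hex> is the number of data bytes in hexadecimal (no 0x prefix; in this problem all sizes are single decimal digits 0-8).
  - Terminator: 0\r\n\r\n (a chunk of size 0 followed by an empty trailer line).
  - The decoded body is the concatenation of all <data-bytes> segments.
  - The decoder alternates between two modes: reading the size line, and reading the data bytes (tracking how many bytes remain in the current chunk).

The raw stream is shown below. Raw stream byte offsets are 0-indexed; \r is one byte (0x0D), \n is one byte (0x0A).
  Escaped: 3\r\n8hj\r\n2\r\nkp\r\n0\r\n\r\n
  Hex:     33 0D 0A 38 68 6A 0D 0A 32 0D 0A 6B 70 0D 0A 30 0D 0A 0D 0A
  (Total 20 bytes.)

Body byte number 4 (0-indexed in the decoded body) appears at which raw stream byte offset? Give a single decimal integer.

Answer: 12

Derivation:
Chunk 1: stream[0..1]='3' size=0x3=3, data at stream[3..6]='8hj' -> body[0..3], body so far='8hj'
Chunk 2: stream[8..9]='2' size=0x2=2, data at stream[11..13]='kp' -> body[3..5], body so far='8hjkp'
Chunk 3: stream[15..16]='0' size=0 (terminator). Final body='8hjkp' (5 bytes)
Body byte 4 at stream offset 12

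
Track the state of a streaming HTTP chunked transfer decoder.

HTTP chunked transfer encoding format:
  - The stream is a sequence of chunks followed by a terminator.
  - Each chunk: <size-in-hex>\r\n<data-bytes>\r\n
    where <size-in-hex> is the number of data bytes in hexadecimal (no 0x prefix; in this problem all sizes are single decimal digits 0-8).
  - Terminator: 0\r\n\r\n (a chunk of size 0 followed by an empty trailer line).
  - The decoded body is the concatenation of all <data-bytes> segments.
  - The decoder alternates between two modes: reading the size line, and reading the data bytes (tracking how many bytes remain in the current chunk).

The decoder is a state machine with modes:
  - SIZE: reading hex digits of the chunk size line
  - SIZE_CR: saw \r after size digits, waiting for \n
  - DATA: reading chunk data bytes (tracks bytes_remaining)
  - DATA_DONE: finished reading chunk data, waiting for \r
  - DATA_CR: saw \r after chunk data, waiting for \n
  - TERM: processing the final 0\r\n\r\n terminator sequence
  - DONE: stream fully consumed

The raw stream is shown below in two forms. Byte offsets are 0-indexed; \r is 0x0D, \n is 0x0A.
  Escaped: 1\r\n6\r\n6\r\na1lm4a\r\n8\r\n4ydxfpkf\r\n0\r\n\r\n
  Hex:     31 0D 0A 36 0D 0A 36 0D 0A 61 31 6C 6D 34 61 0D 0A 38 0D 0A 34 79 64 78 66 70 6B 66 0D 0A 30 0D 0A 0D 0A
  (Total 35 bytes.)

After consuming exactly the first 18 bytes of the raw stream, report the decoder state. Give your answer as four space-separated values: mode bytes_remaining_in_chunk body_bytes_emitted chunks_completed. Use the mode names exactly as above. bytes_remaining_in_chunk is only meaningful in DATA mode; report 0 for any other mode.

Byte 0 = '1': mode=SIZE remaining=0 emitted=0 chunks_done=0
Byte 1 = 0x0D: mode=SIZE_CR remaining=0 emitted=0 chunks_done=0
Byte 2 = 0x0A: mode=DATA remaining=1 emitted=0 chunks_done=0
Byte 3 = '6': mode=DATA_DONE remaining=0 emitted=1 chunks_done=0
Byte 4 = 0x0D: mode=DATA_CR remaining=0 emitted=1 chunks_done=0
Byte 5 = 0x0A: mode=SIZE remaining=0 emitted=1 chunks_done=1
Byte 6 = '6': mode=SIZE remaining=0 emitted=1 chunks_done=1
Byte 7 = 0x0D: mode=SIZE_CR remaining=0 emitted=1 chunks_done=1
Byte 8 = 0x0A: mode=DATA remaining=6 emitted=1 chunks_done=1
Byte 9 = 'a': mode=DATA remaining=5 emitted=2 chunks_done=1
Byte 10 = '1': mode=DATA remaining=4 emitted=3 chunks_done=1
Byte 11 = 'l': mode=DATA remaining=3 emitted=4 chunks_done=1
Byte 12 = 'm': mode=DATA remaining=2 emitted=5 chunks_done=1
Byte 13 = '4': mode=DATA remaining=1 emitted=6 chunks_done=1
Byte 14 = 'a': mode=DATA_DONE remaining=0 emitted=7 chunks_done=1
Byte 15 = 0x0D: mode=DATA_CR remaining=0 emitted=7 chunks_done=1
Byte 16 = 0x0A: mode=SIZE remaining=0 emitted=7 chunks_done=2
Byte 17 = '8': mode=SIZE remaining=0 emitted=7 chunks_done=2

Answer: SIZE 0 7 2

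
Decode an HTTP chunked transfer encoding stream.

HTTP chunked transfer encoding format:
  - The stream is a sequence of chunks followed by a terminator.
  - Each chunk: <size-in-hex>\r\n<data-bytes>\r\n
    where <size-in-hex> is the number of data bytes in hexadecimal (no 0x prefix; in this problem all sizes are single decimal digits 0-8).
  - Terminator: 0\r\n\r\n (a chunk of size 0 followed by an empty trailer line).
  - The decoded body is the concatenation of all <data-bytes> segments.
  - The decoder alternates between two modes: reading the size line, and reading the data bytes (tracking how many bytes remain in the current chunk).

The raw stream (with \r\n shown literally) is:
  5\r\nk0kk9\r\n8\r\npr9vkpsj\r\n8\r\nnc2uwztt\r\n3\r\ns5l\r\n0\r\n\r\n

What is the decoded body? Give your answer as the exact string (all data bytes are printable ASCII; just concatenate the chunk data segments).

Answer: k0kk9pr9vkpsjnc2uwztts5l

Derivation:
Chunk 1: stream[0..1]='5' size=0x5=5, data at stream[3..8]='k0kk9' -> body[0..5], body so far='k0kk9'
Chunk 2: stream[10..11]='8' size=0x8=8, data at stream[13..21]='pr9vkpsj' -> body[5..13], body so far='k0kk9pr9vkpsj'
Chunk 3: stream[23..24]='8' size=0x8=8, data at stream[26..34]='nc2uwztt' -> body[13..21], body so far='k0kk9pr9vkpsjnc2uwztt'
Chunk 4: stream[36..37]='3' size=0x3=3, data at stream[39..42]='s5l' -> body[21..24], body so far='k0kk9pr9vkpsjnc2uwztts5l'
Chunk 5: stream[44..45]='0' size=0 (terminator). Final body='k0kk9pr9vkpsjnc2uwztts5l' (24 bytes)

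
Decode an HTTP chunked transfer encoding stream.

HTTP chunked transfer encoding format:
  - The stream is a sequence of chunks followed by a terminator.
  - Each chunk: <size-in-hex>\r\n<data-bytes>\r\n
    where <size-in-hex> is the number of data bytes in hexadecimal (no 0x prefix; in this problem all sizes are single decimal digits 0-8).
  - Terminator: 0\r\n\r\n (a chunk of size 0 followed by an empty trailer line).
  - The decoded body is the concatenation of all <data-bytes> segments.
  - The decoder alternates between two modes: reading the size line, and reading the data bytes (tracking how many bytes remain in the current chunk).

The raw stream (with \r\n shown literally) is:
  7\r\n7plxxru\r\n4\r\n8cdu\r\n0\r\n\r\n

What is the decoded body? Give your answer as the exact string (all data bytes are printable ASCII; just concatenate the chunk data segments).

Answer: 7plxxru8cdu

Derivation:
Chunk 1: stream[0..1]='7' size=0x7=7, data at stream[3..10]='7plxxru' -> body[0..7], body so far='7plxxru'
Chunk 2: stream[12..13]='4' size=0x4=4, data at stream[15..19]='8cdu' -> body[7..11], body so far='7plxxru8cdu'
Chunk 3: stream[21..22]='0' size=0 (terminator). Final body='7plxxru8cdu' (11 bytes)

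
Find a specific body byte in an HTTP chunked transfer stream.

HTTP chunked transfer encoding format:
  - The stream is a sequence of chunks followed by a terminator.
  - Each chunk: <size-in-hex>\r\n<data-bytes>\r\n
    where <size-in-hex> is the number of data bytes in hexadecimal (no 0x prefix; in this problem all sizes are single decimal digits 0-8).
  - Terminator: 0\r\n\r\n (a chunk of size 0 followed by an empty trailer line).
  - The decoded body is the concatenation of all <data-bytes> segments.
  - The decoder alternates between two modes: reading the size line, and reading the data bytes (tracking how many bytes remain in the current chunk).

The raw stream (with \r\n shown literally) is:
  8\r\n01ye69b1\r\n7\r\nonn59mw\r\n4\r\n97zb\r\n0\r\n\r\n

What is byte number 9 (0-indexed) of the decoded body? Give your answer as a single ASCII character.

Chunk 1: stream[0..1]='8' size=0x8=8, data at stream[3..11]='01ye69b1' -> body[0..8], body so far='01ye69b1'
Chunk 2: stream[13..14]='7' size=0x7=7, data at stream[16..23]='onn59mw' -> body[8..15], body so far='01ye69b1onn59mw'
Chunk 3: stream[25..26]='4' size=0x4=4, data at stream[28..32]='97zb' -> body[15..19], body so far='01ye69b1onn59mw97zb'
Chunk 4: stream[34..35]='0' size=0 (terminator). Final body='01ye69b1onn59mw97zb' (19 bytes)
Body byte 9 = 'n'

Answer: n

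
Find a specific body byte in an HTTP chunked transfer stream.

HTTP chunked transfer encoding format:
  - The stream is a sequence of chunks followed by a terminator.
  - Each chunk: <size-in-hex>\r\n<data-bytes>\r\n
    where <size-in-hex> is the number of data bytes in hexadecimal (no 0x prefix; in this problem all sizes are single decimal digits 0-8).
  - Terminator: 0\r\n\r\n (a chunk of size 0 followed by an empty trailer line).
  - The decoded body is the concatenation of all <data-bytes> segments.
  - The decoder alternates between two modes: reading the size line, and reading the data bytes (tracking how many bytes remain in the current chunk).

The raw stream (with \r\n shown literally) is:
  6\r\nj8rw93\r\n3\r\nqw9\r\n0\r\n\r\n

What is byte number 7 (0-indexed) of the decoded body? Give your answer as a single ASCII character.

Chunk 1: stream[0..1]='6' size=0x6=6, data at stream[3..9]='j8rw93' -> body[0..6], body so far='j8rw93'
Chunk 2: stream[11..12]='3' size=0x3=3, data at stream[14..17]='qw9' -> body[6..9], body so far='j8rw93qw9'
Chunk 3: stream[19..20]='0' size=0 (terminator). Final body='j8rw93qw9' (9 bytes)
Body byte 7 = 'w'

Answer: w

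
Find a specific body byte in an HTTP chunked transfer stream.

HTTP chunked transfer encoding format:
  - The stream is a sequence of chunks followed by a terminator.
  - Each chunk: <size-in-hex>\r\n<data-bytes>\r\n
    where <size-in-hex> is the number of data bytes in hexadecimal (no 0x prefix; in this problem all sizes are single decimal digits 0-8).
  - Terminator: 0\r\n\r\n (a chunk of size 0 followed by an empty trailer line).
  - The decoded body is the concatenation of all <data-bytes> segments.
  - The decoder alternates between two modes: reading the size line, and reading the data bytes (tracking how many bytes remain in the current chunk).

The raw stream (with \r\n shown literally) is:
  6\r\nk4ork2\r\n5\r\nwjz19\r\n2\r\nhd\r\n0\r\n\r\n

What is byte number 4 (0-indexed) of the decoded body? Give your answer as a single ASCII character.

Chunk 1: stream[0..1]='6' size=0x6=6, data at stream[3..9]='k4ork2' -> body[0..6], body so far='k4ork2'
Chunk 2: stream[11..12]='5' size=0x5=5, data at stream[14..19]='wjz19' -> body[6..11], body so far='k4ork2wjz19'
Chunk 3: stream[21..22]='2' size=0x2=2, data at stream[24..26]='hd' -> body[11..13], body so far='k4ork2wjz19hd'
Chunk 4: stream[28..29]='0' size=0 (terminator). Final body='k4ork2wjz19hd' (13 bytes)
Body byte 4 = 'k'

Answer: k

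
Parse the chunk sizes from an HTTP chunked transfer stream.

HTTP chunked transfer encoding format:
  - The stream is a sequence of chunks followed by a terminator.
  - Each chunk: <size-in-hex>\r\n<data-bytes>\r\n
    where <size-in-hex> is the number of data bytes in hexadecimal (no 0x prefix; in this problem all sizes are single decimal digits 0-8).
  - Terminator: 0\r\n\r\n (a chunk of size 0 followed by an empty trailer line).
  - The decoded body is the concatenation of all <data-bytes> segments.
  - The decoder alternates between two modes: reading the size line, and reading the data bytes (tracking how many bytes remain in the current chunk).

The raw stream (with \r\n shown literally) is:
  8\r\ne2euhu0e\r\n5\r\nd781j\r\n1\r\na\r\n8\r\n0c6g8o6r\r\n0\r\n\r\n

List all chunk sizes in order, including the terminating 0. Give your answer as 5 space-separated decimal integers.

Answer: 8 5 1 8 0

Derivation:
Chunk 1: stream[0..1]='8' size=0x8=8, data at stream[3..11]='e2euhu0e' -> body[0..8], body so far='e2euhu0e'
Chunk 2: stream[13..14]='5' size=0x5=5, data at stream[16..21]='d781j' -> body[8..13], body so far='e2euhu0ed781j'
Chunk 3: stream[23..24]='1' size=0x1=1, data at stream[26..27]='a' -> body[13..14], body so far='e2euhu0ed781ja'
Chunk 4: stream[29..30]='8' size=0x8=8, data at stream[32..40]='0c6g8o6r' -> body[14..22], body so far='e2euhu0ed781ja0c6g8o6r'
Chunk 5: stream[42..43]='0' size=0 (terminator). Final body='e2euhu0ed781ja0c6g8o6r' (22 bytes)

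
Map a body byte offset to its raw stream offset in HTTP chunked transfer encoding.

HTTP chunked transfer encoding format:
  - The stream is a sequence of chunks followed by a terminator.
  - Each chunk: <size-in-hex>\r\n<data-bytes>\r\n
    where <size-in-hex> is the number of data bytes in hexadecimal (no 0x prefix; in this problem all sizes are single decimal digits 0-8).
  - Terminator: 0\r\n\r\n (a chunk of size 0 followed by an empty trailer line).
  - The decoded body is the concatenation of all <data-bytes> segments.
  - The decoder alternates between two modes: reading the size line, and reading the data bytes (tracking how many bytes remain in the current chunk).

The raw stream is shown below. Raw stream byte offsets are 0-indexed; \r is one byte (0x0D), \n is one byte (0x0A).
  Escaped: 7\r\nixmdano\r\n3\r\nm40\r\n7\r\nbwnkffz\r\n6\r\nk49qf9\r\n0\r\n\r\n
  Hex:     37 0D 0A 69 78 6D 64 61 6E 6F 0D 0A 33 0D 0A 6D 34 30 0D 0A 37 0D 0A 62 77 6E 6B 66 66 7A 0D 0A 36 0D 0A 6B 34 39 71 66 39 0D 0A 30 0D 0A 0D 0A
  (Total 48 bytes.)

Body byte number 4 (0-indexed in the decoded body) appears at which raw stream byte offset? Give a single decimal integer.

Chunk 1: stream[0..1]='7' size=0x7=7, data at stream[3..10]='ixmdano' -> body[0..7], body so far='ixmdano'
Chunk 2: stream[12..13]='3' size=0x3=3, data at stream[15..18]='m40' -> body[7..10], body so far='ixmdanom40'
Chunk 3: stream[20..21]='7' size=0x7=7, data at stream[23..30]='bwnkffz' -> body[10..17], body so far='ixmdanom40bwnkffz'
Chunk 4: stream[32..33]='6' size=0x6=6, data at stream[35..41]='k49qf9' -> body[17..23], body so far='ixmdanom40bwnkffzk49qf9'
Chunk 5: stream[43..44]='0' size=0 (terminator). Final body='ixmdanom40bwnkffzk49qf9' (23 bytes)
Body byte 4 at stream offset 7

Answer: 7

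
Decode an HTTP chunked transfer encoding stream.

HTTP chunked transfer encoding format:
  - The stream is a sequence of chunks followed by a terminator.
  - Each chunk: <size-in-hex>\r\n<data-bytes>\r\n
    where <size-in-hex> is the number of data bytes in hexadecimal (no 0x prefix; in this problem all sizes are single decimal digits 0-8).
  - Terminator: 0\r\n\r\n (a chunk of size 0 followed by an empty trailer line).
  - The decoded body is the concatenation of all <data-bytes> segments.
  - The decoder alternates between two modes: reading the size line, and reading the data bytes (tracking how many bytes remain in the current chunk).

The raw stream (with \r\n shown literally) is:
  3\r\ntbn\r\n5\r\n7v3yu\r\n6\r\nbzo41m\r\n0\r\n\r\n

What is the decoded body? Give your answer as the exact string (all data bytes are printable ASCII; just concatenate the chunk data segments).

Answer: tbn7v3yubzo41m

Derivation:
Chunk 1: stream[0..1]='3' size=0x3=3, data at stream[3..6]='tbn' -> body[0..3], body so far='tbn'
Chunk 2: stream[8..9]='5' size=0x5=5, data at stream[11..16]='7v3yu' -> body[3..8], body so far='tbn7v3yu'
Chunk 3: stream[18..19]='6' size=0x6=6, data at stream[21..27]='bzo41m' -> body[8..14], body so far='tbn7v3yubzo41m'
Chunk 4: stream[29..30]='0' size=0 (terminator). Final body='tbn7v3yubzo41m' (14 bytes)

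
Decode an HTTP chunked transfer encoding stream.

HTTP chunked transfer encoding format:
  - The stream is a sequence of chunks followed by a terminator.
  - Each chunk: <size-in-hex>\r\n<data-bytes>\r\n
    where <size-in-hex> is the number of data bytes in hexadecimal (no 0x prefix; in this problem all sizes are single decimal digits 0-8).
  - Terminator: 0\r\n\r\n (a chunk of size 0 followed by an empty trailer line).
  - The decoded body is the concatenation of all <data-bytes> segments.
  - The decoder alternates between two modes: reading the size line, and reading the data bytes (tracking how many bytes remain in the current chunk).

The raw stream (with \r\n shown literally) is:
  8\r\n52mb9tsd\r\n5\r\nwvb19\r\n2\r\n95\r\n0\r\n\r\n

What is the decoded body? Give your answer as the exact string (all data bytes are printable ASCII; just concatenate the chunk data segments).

Answer: 52mb9tsdwvb1995

Derivation:
Chunk 1: stream[0..1]='8' size=0x8=8, data at stream[3..11]='52mb9tsd' -> body[0..8], body so far='52mb9tsd'
Chunk 2: stream[13..14]='5' size=0x5=5, data at stream[16..21]='wvb19' -> body[8..13], body so far='52mb9tsdwvb19'
Chunk 3: stream[23..24]='2' size=0x2=2, data at stream[26..28]='95' -> body[13..15], body so far='52mb9tsdwvb1995'
Chunk 4: stream[30..31]='0' size=0 (terminator). Final body='52mb9tsdwvb1995' (15 bytes)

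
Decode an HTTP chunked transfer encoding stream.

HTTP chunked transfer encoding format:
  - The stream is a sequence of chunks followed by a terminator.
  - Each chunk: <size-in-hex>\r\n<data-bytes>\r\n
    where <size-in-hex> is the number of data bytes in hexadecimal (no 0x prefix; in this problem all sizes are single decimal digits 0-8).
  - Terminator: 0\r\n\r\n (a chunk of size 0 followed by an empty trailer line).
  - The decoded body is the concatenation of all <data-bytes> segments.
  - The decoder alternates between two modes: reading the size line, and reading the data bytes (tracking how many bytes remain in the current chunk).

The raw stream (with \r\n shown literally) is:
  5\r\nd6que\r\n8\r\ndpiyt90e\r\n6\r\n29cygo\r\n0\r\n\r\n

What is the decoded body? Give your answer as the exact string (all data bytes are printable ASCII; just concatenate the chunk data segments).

Answer: d6quedpiyt90e29cygo

Derivation:
Chunk 1: stream[0..1]='5' size=0x5=5, data at stream[3..8]='d6que' -> body[0..5], body so far='d6que'
Chunk 2: stream[10..11]='8' size=0x8=8, data at stream[13..21]='dpiyt90e' -> body[5..13], body so far='d6quedpiyt90e'
Chunk 3: stream[23..24]='6' size=0x6=6, data at stream[26..32]='29cygo' -> body[13..19], body so far='d6quedpiyt90e29cygo'
Chunk 4: stream[34..35]='0' size=0 (terminator). Final body='d6quedpiyt90e29cygo' (19 bytes)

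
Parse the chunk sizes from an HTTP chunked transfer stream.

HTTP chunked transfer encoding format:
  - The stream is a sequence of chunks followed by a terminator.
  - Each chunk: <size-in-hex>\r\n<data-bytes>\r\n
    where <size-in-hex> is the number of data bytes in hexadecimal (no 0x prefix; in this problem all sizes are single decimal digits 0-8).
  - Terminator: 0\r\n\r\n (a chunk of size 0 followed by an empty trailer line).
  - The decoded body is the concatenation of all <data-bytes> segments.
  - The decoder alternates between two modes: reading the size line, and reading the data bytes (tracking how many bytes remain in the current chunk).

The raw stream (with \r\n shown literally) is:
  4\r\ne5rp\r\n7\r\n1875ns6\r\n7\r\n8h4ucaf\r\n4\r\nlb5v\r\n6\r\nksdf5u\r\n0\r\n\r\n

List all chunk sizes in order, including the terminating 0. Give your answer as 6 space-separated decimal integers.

Chunk 1: stream[0..1]='4' size=0x4=4, data at stream[3..7]='e5rp' -> body[0..4], body so far='e5rp'
Chunk 2: stream[9..10]='7' size=0x7=7, data at stream[12..19]='1875ns6' -> body[4..11], body so far='e5rp1875ns6'
Chunk 3: stream[21..22]='7' size=0x7=7, data at stream[24..31]='8h4ucaf' -> body[11..18], body so far='e5rp1875ns68h4ucaf'
Chunk 4: stream[33..34]='4' size=0x4=4, data at stream[36..40]='lb5v' -> body[18..22], body so far='e5rp1875ns68h4ucaflb5v'
Chunk 5: stream[42..43]='6' size=0x6=6, data at stream[45..51]='ksdf5u' -> body[22..28], body so far='e5rp1875ns68h4ucaflb5vksdf5u'
Chunk 6: stream[53..54]='0' size=0 (terminator). Final body='e5rp1875ns68h4ucaflb5vksdf5u' (28 bytes)

Answer: 4 7 7 4 6 0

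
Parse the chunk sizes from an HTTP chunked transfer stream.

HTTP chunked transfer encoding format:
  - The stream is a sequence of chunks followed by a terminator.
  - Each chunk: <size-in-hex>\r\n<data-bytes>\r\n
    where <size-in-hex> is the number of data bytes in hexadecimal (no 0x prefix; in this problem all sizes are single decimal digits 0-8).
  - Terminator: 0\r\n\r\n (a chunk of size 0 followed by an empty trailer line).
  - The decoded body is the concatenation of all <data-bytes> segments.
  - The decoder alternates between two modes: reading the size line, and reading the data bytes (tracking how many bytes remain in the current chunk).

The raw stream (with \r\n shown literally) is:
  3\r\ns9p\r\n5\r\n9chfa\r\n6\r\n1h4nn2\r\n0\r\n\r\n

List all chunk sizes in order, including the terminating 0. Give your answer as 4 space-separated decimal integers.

Chunk 1: stream[0..1]='3' size=0x3=3, data at stream[3..6]='s9p' -> body[0..3], body so far='s9p'
Chunk 2: stream[8..9]='5' size=0x5=5, data at stream[11..16]='9chfa' -> body[3..8], body so far='s9p9chfa'
Chunk 3: stream[18..19]='6' size=0x6=6, data at stream[21..27]='1h4nn2' -> body[8..14], body so far='s9p9chfa1h4nn2'
Chunk 4: stream[29..30]='0' size=0 (terminator). Final body='s9p9chfa1h4nn2' (14 bytes)

Answer: 3 5 6 0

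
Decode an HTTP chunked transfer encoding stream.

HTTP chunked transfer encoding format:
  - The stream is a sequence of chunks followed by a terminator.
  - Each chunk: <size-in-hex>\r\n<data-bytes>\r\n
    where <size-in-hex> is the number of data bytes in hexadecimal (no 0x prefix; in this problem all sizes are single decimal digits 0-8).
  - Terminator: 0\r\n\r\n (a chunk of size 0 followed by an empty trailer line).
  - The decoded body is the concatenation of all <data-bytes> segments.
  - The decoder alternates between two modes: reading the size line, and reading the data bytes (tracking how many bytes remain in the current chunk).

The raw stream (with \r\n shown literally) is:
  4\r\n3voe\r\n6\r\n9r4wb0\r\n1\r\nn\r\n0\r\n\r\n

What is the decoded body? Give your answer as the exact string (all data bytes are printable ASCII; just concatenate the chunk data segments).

Chunk 1: stream[0..1]='4' size=0x4=4, data at stream[3..7]='3voe' -> body[0..4], body so far='3voe'
Chunk 2: stream[9..10]='6' size=0x6=6, data at stream[12..18]='9r4wb0' -> body[4..10], body so far='3voe9r4wb0'
Chunk 3: stream[20..21]='1' size=0x1=1, data at stream[23..24]='n' -> body[10..11], body so far='3voe9r4wb0n'
Chunk 4: stream[26..27]='0' size=0 (terminator). Final body='3voe9r4wb0n' (11 bytes)

Answer: 3voe9r4wb0n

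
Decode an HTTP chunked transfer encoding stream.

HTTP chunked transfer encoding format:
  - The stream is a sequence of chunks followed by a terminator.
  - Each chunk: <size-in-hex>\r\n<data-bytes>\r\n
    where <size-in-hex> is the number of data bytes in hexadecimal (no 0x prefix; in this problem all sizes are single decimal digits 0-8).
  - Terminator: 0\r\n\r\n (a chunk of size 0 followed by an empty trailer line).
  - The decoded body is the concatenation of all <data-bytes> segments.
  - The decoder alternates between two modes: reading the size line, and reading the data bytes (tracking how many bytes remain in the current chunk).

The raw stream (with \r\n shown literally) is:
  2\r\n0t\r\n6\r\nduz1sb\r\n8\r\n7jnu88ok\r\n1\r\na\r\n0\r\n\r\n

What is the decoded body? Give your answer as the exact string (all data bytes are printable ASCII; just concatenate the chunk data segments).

Answer: 0tduz1sb7jnu88oka

Derivation:
Chunk 1: stream[0..1]='2' size=0x2=2, data at stream[3..5]='0t' -> body[0..2], body so far='0t'
Chunk 2: stream[7..8]='6' size=0x6=6, data at stream[10..16]='duz1sb' -> body[2..8], body so far='0tduz1sb'
Chunk 3: stream[18..19]='8' size=0x8=8, data at stream[21..29]='7jnu88ok' -> body[8..16], body so far='0tduz1sb7jnu88ok'
Chunk 4: stream[31..32]='1' size=0x1=1, data at stream[34..35]='a' -> body[16..17], body so far='0tduz1sb7jnu88oka'
Chunk 5: stream[37..38]='0' size=0 (terminator). Final body='0tduz1sb7jnu88oka' (17 bytes)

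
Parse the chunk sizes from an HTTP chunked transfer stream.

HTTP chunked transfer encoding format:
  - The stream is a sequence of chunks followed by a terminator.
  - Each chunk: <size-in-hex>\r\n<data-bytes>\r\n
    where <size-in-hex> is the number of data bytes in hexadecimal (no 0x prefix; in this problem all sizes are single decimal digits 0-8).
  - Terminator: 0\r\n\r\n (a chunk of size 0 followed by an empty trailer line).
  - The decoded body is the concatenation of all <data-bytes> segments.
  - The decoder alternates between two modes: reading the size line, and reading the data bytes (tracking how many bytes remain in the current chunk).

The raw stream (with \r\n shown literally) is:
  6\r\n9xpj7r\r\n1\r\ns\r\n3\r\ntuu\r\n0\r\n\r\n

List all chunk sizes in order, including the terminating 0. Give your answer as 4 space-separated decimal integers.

Answer: 6 1 3 0

Derivation:
Chunk 1: stream[0..1]='6' size=0x6=6, data at stream[3..9]='9xpj7r' -> body[0..6], body so far='9xpj7r'
Chunk 2: stream[11..12]='1' size=0x1=1, data at stream[14..15]='s' -> body[6..7], body so far='9xpj7rs'
Chunk 3: stream[17..18]='3' size=0x3=3, data at stream[20..23]='tuu' -> body[7..10], body so far='9xpj7rstuu'
Chunk 4: stream[25..26]='0' size=0 (terminator). Final body='9xpj7rstuu' (10 bytes)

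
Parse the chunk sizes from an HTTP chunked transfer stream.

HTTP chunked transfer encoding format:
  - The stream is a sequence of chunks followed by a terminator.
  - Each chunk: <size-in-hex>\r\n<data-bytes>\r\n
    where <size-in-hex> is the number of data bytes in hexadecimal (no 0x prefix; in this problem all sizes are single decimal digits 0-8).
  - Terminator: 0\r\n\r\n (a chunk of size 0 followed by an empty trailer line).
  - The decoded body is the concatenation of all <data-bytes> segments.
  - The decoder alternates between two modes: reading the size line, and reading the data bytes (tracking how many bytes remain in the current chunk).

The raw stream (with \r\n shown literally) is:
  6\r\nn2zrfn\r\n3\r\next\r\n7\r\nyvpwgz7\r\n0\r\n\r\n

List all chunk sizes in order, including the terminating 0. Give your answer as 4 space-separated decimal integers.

Chunk 1: stream[0..1]='6' size=0x6=6, data at stream[3..9]='n2zrfn' -> body[0..6], body so far='n2zrfn'
Chunk 2: stream[11..12]='3' size=0x3=3, data at stream[14..17]='ext' -> body[6..9], body so far='n2zrfnext'
Chunk 3: stream[19..20]='7' size=0x7=7, data at stream[22..29]='yvpwgz7' -> body[9..16], body so far='n2zrfnextyvpwgz7'
Chunk 4: stream[31..32]='0' size=0 (terminator). Final body='n2zrfnextyvpwgz7' (16 bytes)

Answer: 6 3 7 0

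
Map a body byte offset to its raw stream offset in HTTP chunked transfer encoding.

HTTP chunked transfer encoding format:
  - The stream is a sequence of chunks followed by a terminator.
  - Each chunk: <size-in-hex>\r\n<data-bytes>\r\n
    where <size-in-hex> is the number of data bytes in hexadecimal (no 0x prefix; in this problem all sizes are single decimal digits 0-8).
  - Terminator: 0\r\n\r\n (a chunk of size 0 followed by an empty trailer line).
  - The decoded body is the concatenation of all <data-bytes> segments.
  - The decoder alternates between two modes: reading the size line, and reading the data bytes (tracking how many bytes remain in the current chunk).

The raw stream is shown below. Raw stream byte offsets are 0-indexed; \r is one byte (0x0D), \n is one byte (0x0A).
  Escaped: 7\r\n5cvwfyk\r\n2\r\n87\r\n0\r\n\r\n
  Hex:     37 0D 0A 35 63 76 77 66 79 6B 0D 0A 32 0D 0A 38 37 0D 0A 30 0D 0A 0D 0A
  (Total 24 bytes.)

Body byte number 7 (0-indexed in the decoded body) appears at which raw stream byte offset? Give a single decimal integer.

Answer: 15

Derivation:
Chunk 1: stream[0..1]='7' size=0x7=7, data at stream[3..10]='5cvwfyk' -> body[0..7], body so far='5cvwfyk'
Chunk 2: stream[12..13]='2' size=0x2=2, data at stream[15..17]='87' -> body[7..9], body so far='5cvwfyk87'
Chunk 3: stream[19..20]='0' size=0 (terminator). Final body='5cvwfyk87' (9 bytes)
Body byte 7 at stream offset 15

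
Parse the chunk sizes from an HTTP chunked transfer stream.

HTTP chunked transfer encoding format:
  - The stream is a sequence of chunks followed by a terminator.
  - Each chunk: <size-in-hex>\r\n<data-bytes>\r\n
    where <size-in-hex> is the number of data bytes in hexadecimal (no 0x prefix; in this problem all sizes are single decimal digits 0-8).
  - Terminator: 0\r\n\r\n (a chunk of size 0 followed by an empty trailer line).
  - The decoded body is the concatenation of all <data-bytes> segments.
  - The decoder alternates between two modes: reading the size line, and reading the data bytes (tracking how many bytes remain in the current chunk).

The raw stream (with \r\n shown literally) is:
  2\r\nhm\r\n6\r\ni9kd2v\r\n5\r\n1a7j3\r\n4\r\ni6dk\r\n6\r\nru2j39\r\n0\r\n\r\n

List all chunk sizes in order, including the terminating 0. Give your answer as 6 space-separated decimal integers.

Answer: 2 6 5 4 6 0

Derivation:
Chunk 1: stream[0..1]='2' size=0x2=2, data at stream[3..5]='hm' -> body[0..2], body so far='hm'
Chunk 2: stream[7..8]='6' size=0x6=6, data at stream[10..16]='i9kd2v' -> body[2..8], body so far='hmi9kd2v'
Chunk 3: stream[18..19]='5' size=0x5=5, data at stream[21..26]='1a7j3' -> body[8..13], body so far='hmi9kd2v1a7j3'
Chunk 4: stream[28..29]='4' size=0x4=4, data at stream[31..35]='i6dk' -> body[13..17], body so far='hmi9kd2v1a7j3i6dk'
Chunk 5: stream[37..38]='6' size=0x6=6, data at stream[40..46]='ru2j39' -> body[17..23], body so far='hmi9kd2v1a7j3i6dkru2j39'
Chunk 6: stream[48..49]='0' size=0 (terminator). Final body='hmi9kd2v1a7j3i6dkru2j39' (23 bytes)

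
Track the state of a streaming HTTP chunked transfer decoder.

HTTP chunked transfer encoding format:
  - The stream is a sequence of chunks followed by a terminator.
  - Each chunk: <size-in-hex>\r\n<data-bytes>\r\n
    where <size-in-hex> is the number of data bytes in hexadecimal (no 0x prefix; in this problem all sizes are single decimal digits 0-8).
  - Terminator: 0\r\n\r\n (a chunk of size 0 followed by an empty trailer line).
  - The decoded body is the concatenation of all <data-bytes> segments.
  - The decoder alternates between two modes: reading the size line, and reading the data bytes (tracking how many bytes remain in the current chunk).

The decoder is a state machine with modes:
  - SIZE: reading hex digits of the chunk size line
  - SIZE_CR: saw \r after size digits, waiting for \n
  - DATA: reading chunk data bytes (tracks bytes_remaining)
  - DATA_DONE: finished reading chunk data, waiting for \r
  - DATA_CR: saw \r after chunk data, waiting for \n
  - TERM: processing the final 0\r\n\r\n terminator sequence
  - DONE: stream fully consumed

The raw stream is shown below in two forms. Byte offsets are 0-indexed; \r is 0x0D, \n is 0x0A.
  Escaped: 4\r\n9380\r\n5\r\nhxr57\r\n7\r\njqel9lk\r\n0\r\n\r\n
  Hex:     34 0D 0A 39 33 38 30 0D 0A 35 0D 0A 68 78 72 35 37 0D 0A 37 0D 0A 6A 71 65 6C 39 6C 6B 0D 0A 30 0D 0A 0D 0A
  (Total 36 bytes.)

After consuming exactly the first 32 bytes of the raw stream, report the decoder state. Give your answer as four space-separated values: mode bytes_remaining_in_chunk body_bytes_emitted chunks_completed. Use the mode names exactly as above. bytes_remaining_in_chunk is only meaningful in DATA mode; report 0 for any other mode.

Byte 0 = '4': mode=SIZE remaining=0 emitted=0 chunks_done=0
Byte 1 = 0x0D: mode=SIZE_CR remaining=0 emitted=0 chunks_done=0
Byte 2 = 0x0A: mode=DATA remaining=4 emitted=0 chunks_done=0
Byte 3 = '9': mode=DATA remaining=3 emitted=1 chunks_done=0
Byte 4 = '3': mode=DATA remaining=2 emitted=2 chunks_done=0
Byte 5 = '8': mode=DATA remaining=1 emitted=3 chunks_done=0
Byte 6 = '0': mode=DATA_DONE remaining=0 emitted=4 chunks_done=0
Byte 7 = 0x0D: mode=DATA_CR remaining=0 emitted=4 chunks_done=0
Byte 8 = 0x0A: mode=SIZE remaining=0 emitted=4 chunks_done=1
Byte 9 = '5': mode=SIZE remaining=0 emitted=4 chunks_done=1
Byte 10 = 0x0D: mode=SIZE_CR remaining=0 emitted=4 chunks_done=1
Byte 11 = 0x0A: mode=DATA remaining=5 emitted=4 chunks_done=1
Byte 12 = 'h': mode=DATA remaining=4 emitted=5 chunks_done=1
Byte 13 = 'x': mode=DATA remaining=3 emitted=6 chunks_done=1
Byte 14 = 'r': mode=DATA remaining=2 emitted=7 chunks_done=1
Byte 15 = '5': mode=DATA remaining=1 emitted=8 chunks_done=1
Byte 16 = '7': mode=DATA_DONE remaining=0 emitted=9 chunks_done=1
Byte 17 = 0x0D: mode=DATA_CR remaining=0 emitted=9 chunks_done=1
Byte 18 = 0x0A: mode=SIZE remaining=0 emitted=9 chunks_done=2
Byte 19 = '7': mode=SIZE remaining=0 emitted=9 chunks_done=2
Byte 20 = 0x0D: mode=SIZE_CR remaining=0 emitted=9 chunks_done=2
Byte 21 = 0x0A: mode=DATA remaining=7 emitted=9 chunks_done=2
Byte 22 = 'j': mode=DATA remaining=6 emitted=10 chunks_done=2
Byte 23 = 'q': mode=DATA remaining=5 emitted=11 chunks_done=2
Byte 24 = 'e': mode=DATA remaining=4 emitted=12 chunks_done=2
Byte 25 = 'l': mode=DATA remaining=3 emitted=13 chunks_done=2
Byte 26 = '9': mode=DATA remaining=2 emitted=14 chunks_done=2
Byte 27 = 'l': mode=DATA remaining=1 emitted=15 chunks_done=2
Byte 28 = 'k': mode=DATA_DONE remaining=0 emitted=16 chunks_done=2
Byte 29 = 0x0D: mode=DATA_CR remaining=0 emitted=16 chunks_done=2
Byte 30 = 0x0A: mode=SIZE remaining=0 emitted=16 chunks_done=3
Byte 31 = '0': mode=SIZE remaining=0 emitted=16 chunks_done=3

Answer: SIZE 0 16 3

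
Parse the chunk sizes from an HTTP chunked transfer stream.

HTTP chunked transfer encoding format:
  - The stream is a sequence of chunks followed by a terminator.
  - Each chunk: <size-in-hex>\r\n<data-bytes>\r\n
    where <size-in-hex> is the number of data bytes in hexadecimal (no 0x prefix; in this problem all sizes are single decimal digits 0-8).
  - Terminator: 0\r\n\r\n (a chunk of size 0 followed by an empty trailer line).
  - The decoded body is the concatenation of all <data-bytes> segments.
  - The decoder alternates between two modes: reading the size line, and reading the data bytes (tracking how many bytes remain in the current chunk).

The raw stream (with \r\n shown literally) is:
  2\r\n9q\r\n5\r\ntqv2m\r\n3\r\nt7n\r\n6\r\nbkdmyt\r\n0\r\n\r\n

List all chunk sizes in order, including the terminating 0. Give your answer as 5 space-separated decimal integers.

Chunk 1: stream[0..1]='2' size=0x2=2, data at stream[3..5]='9q' -> body[0..2], body so far='9q'
Chunk 2: stream[7..8]='5' size=0x5=5, data at stream[10..15]='tqv2m' -> body[2..7], body so far='9qtqv2m'
Chunk 3: stream[17..18]='3' size=0x3=3, data at stream[20..23]='t7n' -> body[7..10], body so far='9qtqv2mt7n'
Chunk 4: stream[25..26]='6' size=0x6=6, data at stream[28..34]='bkdmyt' -> body[10..16], body so far='9qtqv2mt7nbkdmyt'
Chunk 5: stream[36..37]='0' size=0 (terminator). Final body='9qtqv2mt7nbkdmyt' (16 bytes)

Answer: 2 5 3 6 0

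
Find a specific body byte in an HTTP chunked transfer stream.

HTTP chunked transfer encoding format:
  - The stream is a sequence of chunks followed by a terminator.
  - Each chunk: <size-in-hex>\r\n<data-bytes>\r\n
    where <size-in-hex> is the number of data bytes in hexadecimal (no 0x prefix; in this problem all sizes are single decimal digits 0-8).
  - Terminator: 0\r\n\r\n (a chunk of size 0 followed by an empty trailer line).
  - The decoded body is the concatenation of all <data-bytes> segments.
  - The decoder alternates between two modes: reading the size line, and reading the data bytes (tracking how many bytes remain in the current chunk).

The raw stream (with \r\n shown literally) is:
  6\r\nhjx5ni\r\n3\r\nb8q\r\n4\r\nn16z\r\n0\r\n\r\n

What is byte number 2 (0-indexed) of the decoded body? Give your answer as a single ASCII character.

Chunk 1: stream[0..1]='6' size=0x6=6, data at stream[3..9]='hjx5ni' -> body[0..6], body so far='hjx5ni'
Chunk 2: stream[11..12]='3' size=0x3=3, data at stream[14..17]='b8q' -> body[6..9], body so far='hjx5nib8q'
Chunk 3: stream[19..20]='4' size=0x4=4, data at stream[22..26]='n16z' -> body[9..13], body so far='hjx5nib8qn16z'
Chunk 4: stream[28..29]='0' size=0 (terminator). Final body='hjx5nib8qn16z' (13 bytes)
Body byte 2 = 'x'

Answer: x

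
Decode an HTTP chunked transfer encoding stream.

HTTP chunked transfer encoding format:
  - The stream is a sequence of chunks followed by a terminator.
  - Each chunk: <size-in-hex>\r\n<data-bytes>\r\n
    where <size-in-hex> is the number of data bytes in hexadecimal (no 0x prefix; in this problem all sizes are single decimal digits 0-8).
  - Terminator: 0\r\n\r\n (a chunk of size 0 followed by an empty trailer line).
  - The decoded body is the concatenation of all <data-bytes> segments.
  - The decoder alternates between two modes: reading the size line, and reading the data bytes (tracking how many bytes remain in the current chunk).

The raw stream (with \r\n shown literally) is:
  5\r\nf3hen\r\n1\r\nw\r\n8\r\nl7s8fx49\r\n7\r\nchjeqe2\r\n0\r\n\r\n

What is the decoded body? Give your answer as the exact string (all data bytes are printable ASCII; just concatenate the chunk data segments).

Answer: f3henwl7s8fx49chjeqe2

Derivation:
Chunk 1: stream[0..1]='5' size=0x5=5, data at stream[3..8]='f3hen' -> body[0..5], body so far='f3hen'
Chunk 2: stream[10..11]='1' size=0x1=1, data at stream[13..14]='w' -> body[5..6], body so far='f3henw'
Chunk 3: stream[16..17]='8' size=0x8=8, data at stream[19..27]='l7s8fx49' -> body[6..14], body so far='f3henwl7s8fx49'
Chunk 4: stream[29..30]='7' size=0x7=7, data at stream[32..39]='chjeqe2' -> body[14..21], body so far='f3henwl7s8fx49chjeqe2'
Chunk 5: stream[41..42]='0' size=0 (terminator). Final body='f3henwl7s8fx49chjeqe2' (21 bytes)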